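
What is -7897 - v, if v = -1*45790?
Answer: 37893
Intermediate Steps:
v = -45790
-7897 - v = -7897 - 1*(-45790) = -7897 + 45790 = 37893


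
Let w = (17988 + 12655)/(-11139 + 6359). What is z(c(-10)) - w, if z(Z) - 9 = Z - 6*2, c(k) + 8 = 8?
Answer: 16303/4780 ≈ 3.4107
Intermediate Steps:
c(k) = 0 (c(k) = -8 + 8 = 0)
z(Z) = -3 + Z (z(Z) = 9 + (Z - 6*2) = 9 + (Z - 12) = 9 + (-12 + Z) = -3 + Z)
w = -30643/4780 (w = 30643/(-4780) = 30643*(-1/4780) = -30643/4780 ≈ -6.4107)
z(c(-10)) - w = (-3 + 0) - 1*(-30643/4780) = -3 + 30643/4780 = 16303/4780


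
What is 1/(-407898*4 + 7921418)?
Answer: 1/6289826 ≈ 1.5899e-7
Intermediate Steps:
1/(-407898*4 + 7921418) = 1/(-1631592 + 7921418) = 1/6289826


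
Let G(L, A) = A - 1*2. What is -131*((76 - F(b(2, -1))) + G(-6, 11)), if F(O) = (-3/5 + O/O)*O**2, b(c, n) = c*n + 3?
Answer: -55413/5 ≈ -11083.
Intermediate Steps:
G(L, A) = -2 + A (G(L, A) = A - 2 = -2 + A)
b(c, n) = 3 + c*n
F(O) = 2*O**2/5 (F(O) = (-3*1/5 + 1)*O**2 = (-3/5 + 1)*O**2 = 2*O**2/5)
-131*((76 - F(b(2, -1))) + G(-6, 11)) = -131*((76 - 2*(3 + 2*(-1))**2/5) + (-2 + 11)) = -131*((76 - 2*(3 - 2)**2/5) + 9) = -131*((76 - 2*1**2/5) + 9) = -131*((76 - 2/5) + 9) = -131*(378/5 + 9) = -131*423/5 = -55413/5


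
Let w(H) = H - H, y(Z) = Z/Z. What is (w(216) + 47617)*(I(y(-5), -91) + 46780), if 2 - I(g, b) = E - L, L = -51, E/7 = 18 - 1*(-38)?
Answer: 2206524163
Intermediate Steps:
E = 392 (E = 7*(18 - 1*(-38)) = 7*(18 + 38) = 7*56 = 392)
y(Z) = 1
w(H) = 0
I(g, b) = -441 (I(g, b) = 2 - (392 - 1*(-51)) = 2 - (392 + 51) = 2 - 1*443 = 2 - 443 = -441)
(w(216) + 47617)*(I(y(-5), -91) + 46780) = (0 + 47617)*(-441 + 46780) = 47617*46339 = 2206524163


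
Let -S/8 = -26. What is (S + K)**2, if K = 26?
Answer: 54756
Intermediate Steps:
S = 208 (S = -8*(-26) = 208)
(S + K)**2 = (208 + 26)**2 = 234**2 = 54756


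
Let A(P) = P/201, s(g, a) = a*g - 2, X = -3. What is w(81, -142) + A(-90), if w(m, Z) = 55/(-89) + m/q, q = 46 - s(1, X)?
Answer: 52966/101371 ≈ 0.52250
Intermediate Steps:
s(g, a) = -2 + a*g
A(P) = P/201 (A(P) = P*(1/201) = P/201)
q = 51 (q = 46 - (-2 - 3*1) = 46 - (-2 - 3) = 46 - 1*(-5) = 46 + 5 = 51)
w(m, Z) = -55/89 + m/51 (w(m, Z) = 55/(-89) + m/51 = 55*(-1/89) + m*(1/51) = -55/89 + m/51)
w(81, -142) + A(-90) = (-55/89 + (1/51)*81) + (1/201)*(-90) = (-55/89 + 27/17) - 30/67 = 1468/1513 - 30/67 = 52966/101371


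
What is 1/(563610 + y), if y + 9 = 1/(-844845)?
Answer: 844845/476155486844 ≈ 1.7743e-6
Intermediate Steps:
y = -7603606/844845 (y = -9 + 1/(-844845) = -9 - 1/844845 = -7603606/844845 ≈ -9.0000)
1/(563610 + y) = 1/(563610 - 7603606/844845) = 1/(476155486844/844845) = 844845/476155486844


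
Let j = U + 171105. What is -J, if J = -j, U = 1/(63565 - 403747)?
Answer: 58206841109/340182 ≈ 1.7111e+5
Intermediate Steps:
U = -1/340182 (U = 1/(-340182) = -1/340182 ≈ -2.9396e-6)
j = 58206841109/340182 (j = -1/340182 + 171105 = 58206841109/340182 ≈ 1.7111e+5)
J = -58206841109/340182 (J = -1*58206841109/340182 = -58206841109/340182 ≈ -1.7111e+5)
-J = -1*(-58206841109/340182) = 58206841109/340182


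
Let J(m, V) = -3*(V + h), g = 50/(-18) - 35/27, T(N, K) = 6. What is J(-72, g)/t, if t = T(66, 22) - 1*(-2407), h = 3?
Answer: 29/21717 ≈ 0.0013354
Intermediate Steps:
g = -110/27 (g = 50*(-1/18) - 35*1/27 = -25/9 - 35/27 = -110/27 ≈ -4.0741)
J(m, V) = -9 - 3*V (J(m, V) = -3*(V + 3) = -3*(3 + V) = -9 - 3*V)
t = 2413 (t = 6 - 1*(-2407) = 6 + 2407 = 2413)
J(-72, g)/t = (-9 - 3*(-110/27))/2413 = (-9 + 110/9)*(1/2413) = (29/9)*(1/2413) = 29/21717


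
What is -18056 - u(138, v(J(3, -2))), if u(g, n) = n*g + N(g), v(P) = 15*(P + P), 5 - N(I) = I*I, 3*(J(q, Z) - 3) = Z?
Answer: -8677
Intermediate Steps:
J(q, Z) = 3 + Z/3
N(I) = 5 - I² (N(I) = 5 - I*I = 5 - I²)
v(P) = 30*P (v(P) = 15*(2*P) = 30*P)
u(g, n) = 5 - g² + g*n (u(g, n) = n*g + (5 - g²) = g*n + (5 - g²) = 5 - g² + g*n)
-18056 - u(138, v(J(3, -2))) = -18056 - (5 - 1*138² + 138*(30*(3 + (⅓)*(-2)))) = -18056 - (5 - 1*19044 + 138*(30*(3 - ⅔))) = -18056 - (5 - 19044 + 138*(30*(7/3))) = -18056 - (5 - 19044 + 138*70) = -18056 - (5 - 19044 + 9660) = -18056 - 1*(-9379) = -18056 + 9379 = -8677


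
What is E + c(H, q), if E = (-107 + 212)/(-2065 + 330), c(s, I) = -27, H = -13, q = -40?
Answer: -9390/347 ≈ -27.061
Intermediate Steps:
E = -21/347 (E = 105/(-1735) = 105*(-1/1735) = -21/347 ≈ -0.060519)
E + c(H, q) = -21/347 - 27 = -9390/347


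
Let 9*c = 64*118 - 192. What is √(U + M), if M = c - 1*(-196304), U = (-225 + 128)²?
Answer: √1858777/3 ≈ 454.46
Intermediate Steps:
c = 7360/9 (c = (64*118 - 192)/9 = (7552 - 192)/9 = (⅑)*7360 = 7360/9 ≈ 817.78)
U = 9409 (U = (-97)² = 9409)
M = 1774096/9 (M = 7360/9 - 1*(-196304) = 7360/9 + 196304 = 1774096/9 ≈ 1.9712e+5)
√(U + M) = √(9409 + 1774096/9) = √(1858777/9) = √1858777/3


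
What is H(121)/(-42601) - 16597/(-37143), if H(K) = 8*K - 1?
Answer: 671131516/1582328943 ≈ 0.42414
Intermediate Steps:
H(K) = -1 + 8*K
H(121)/(-42601) - 16597/(-37143) = (-1 + 8*121)/(-42601) - 16597/(-37143) = (-1 + 968)*(-1/42601) - 16597*(-1/37143) = 967*(-1/42601) + 16597/37143 = -967/42601 + 16597/37143 = 671131516/1582328943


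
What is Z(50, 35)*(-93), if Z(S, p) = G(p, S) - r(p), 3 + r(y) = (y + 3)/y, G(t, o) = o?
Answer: -168981/35 ≈ -4828.0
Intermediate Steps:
r(y) = -3 + (3 + y)/y (r(y) = -3 + (y + 3)/y = -3 + (3 + y)/y)
Z(S, p) = 2 + S - 3/p (Z(S, p) = S - (-2 + 3/p) = S + (2 - 3/p) = 2 + S - 3/p)
Z(50, 35)*(-93) = (2 + 50 - 3/35)*(-93) = (1817/35)*(-93) = -168981/35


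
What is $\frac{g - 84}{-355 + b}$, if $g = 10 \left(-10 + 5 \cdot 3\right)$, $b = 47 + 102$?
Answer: $\frac{17}{103} \approx 0.16505$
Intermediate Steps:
$b = 149$
$g = 50$ ($g = 10 \left(-10 + 15\right) = 10 \cdot 5 = 50$)
$\frac{g - 84}{-355 + b} = \frac{50 - 84}{-355 + 149} = - \frac{34}{-206} = \left(-34\right) \left(- \frac{1}{206}\right) = \frac{17}{103}$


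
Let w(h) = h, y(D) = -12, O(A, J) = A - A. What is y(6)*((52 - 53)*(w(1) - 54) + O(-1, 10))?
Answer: -636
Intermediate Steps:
O(A, J) = 0
y(6)*((52 - 53)*(w(1) - 54) + O(-1, 10)) = -12*((52 - 53)*(1 - 54) + 0) = -12*(-1*(-53) + 0) = -12*(53 + 0) = -12*53 = -636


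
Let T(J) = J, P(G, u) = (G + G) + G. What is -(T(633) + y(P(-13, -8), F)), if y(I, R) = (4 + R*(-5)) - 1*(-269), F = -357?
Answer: -2691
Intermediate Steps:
P(G, u) = 3*G (P(G, u) = 2*G + G = 3*G)
y(I, R) = 273 - 5*R (y(I, R) = (4 - 5*R) + 269 = 273 - 5*R)
-(T(633) + y(P(-13, -8), F)) = -(633 + (273 - 5*(-357))) = -(633 + (273 + 1785)) = -(633 + 2058) = -1*2691 = -2691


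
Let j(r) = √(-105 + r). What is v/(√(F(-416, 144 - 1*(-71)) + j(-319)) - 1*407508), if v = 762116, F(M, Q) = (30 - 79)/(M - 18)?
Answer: 47251192/(-25265496 + √62*√(7 + 124*I*√106)) ≈ -1.8702 - 1.4686e-5*I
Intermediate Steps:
F(M, Q) = -49/(-18 + M)
v/(√(F(-416, 144 - 1*(-71)) + j(-319)) - 1*407508) = 762116/(√(-49/(-18 - 416) + √(-105 - 319)) - 1*407508) = 762116/(√(-49/(-434) + √(-424)) - 407508) = 762116/(√(-49*(-1/434) + 2*I*√106) - 407508) = 762116/(√(7/62 + 2*I*√106) - 407508) = 762116/(-407508 + √(7/62 + 2*I*√106))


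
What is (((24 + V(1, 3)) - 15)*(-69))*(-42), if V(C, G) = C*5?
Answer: 40572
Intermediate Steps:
V(C, G) = 5*C
(((24 + V(1, 3)) - 15)*(-69))*(-42) = (((24 + 5*1) - 15)*(-69))*(-42) = (((24 + 5) - 15)*(-69))*(-42) = ((29 - 15)*(-69))*(-42) = (14*(-69))*(-42) = -966*(-42) = 40572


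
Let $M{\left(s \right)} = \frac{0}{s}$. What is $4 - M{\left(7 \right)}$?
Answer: $4$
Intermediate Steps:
$M{\left(s \right)} = 0$
$4 - M{\left(7 \right)} = 4 - 0 = 4 + 0 = 4$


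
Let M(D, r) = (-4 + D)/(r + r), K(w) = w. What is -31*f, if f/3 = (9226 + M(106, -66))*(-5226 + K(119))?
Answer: 96393680205/22 ≈ 4.3815e+9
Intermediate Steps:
M(D, r) = (-4 + D)/(2*r) (M(D, r) = (-4 + D)/((2*r)) = (-4 + D)*(1/(2*r)) = (-4 + D)/(2*r))
f = -3109473555/22 (f = 3*((9226 + (½)*(-4 + 106)/(-66))*(-5226 + 119)) = 3*((9226 + (½)*(-1/66)*102)*(-5107)) = 3*((9226 - 17/22)*(-5107)) = 3*((202955/22)*(-5107)) = 3*(-1036491185/22) = -3109473555/22 ≈ -1.4134e+8)
-31*f = -31*(-3109473555/22) = 96393680205/22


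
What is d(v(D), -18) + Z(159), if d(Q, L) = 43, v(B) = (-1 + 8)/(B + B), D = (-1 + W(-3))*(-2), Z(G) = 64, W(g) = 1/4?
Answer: 107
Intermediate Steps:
W(g) = 1/4
D = 3/2 (D = (-1 + 1/4)*(-2) = -3/4*(-2) = 3/2 ≈ 1.5000)
v(B) = 7/(2*B) (v(B) = 7/((2*B)) = 7*(1/(2*B)) = 7/(2*B))
d(v(D), -18) + Z(159) = 43 + 64 = 107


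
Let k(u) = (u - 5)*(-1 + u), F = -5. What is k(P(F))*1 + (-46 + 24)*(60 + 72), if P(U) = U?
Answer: -2844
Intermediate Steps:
k(u) = (-1 + u)*(-5 + u) (k(u) = (-5 + u)*(-1 + u) = (-1 + u)*(-5 + u))
k(P(F))*1 + (-46 + 24)*(60 + 72) = (5 + (-5)² - 6*(-5))*1 + (-46 + 24)*(60 + 72) = (5 + 25 + 30)*1 - 22*132 = 60*1 - 2904 = 60 - 2904 = -2844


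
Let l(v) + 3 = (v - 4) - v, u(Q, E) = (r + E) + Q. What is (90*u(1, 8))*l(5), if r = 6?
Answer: -9450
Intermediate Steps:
u(Q, E) = 6 + E + Q (u(Q, E) = (6 + E) + Q = 6 + E + Q)
l(v) = -7 (l(v) = -3 + ((v - 4) - v) = -3 + ((-4 + v) - v) = -3 - 4 = -7)
(90*u(1, 8))*l(5) = (90*(6 + 8 + 1))*(-7) = (90*15)*(-7) = 1350*(-7) = -9450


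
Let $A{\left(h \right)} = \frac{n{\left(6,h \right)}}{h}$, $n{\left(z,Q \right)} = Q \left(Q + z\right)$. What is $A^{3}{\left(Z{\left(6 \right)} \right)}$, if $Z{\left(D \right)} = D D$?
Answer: $74088$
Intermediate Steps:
$Z{\left(D \right)} = D^{2}$
$A{\left(h \right)} = 6 + h$ ($A{\left(h \right)} = \frac{h \left(h + 6\right)}{h} = \frac{h \left(6 + h\right)}{h} = 6 + h$)
$A^{3}{\left(Z{\left(6 \right)} \right)} = \left(6 + 6^{2}\right)^{3} = \left(6 + 36\right)^{3} = 42^{3} = 74088$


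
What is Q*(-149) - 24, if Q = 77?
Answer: -11497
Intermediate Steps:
Q*(-149) - 24 = 77*(-149) - 24 = -11473 - 24 = -11497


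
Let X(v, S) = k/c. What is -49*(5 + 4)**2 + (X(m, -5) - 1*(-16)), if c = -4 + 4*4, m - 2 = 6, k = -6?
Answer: -7907/2 ≈ -3953.5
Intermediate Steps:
m = 8 (m = 2 + 6 = 8)
c = 12 (c = -4 + 16 = 12)
X(v, S) = -1/2 (X(v, S) = -6/12 = -6*1/12 = -1/2)
-49*(5 + 4)**2 + (X(m, -5) - 1*(-16)) = -49*(5 + 4)**2 + (-1/2 - 1*(-16)) = -49*9**2 + (-1/2 + 16) = -49*81 + 31/2 = -3969 + 31/2 = -7907/2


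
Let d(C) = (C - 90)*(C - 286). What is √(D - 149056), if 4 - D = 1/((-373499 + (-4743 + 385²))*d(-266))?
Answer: I*√19033376842335722725565958/11300275176 ≈ 386.07*I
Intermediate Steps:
d(C) = (-286 + C)*(-90 + C) (d(C) = (-90 + C)*(-286 + C) = (-286 + C)*(-90 + C))
D = 180804402817/45201100704 (D = 4 - 1/((-373499 + (-4743 + 385²))*(25740 + (-266)² - 376*(-266))) = 4 - 1/((-373499 + (-4743 + 148225))*(25740 + 70756 + 100016)) = 4 - 1/((-373499 + 143482)*196512) = 4 - 1/((-230017)*196512) = 4 - (-1)/(230017*196512) = 4 - 1*(-1/45201100704) = 4 + 1/45201100704 = 180804402817/45201100704 ≈ 4.0000)
√(D - 149056) = √(180804402817/45201100704 - 149056) = √(-6737314462132607/45201100704) = I*√19033376842335722725565958/11300275176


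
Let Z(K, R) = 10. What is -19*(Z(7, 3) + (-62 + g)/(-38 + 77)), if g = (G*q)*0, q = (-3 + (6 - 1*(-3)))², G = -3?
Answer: -6232/39 ≈ -159.79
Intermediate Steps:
q = 36 (q = (-3 + (6 + 3))² = (-3 + 9)² = 6² = 36)
g = 0 (g = -3*36*0 = -108*0 = 0)
-19*(Z(7, 3) + (-62 + g)/(-38 + 77)) = -19*(10 + (-62 + 0)/(-38 + 77)) = -19*(10 - 62/39) = -19*328/39 = -6232/39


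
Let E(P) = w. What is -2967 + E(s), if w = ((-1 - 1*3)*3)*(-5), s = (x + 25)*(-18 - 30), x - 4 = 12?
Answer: -2907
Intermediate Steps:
x = 16 (x = 4 + 12 = 16)
s = -1968 (s = (16 + 25)*(-18 - 30) = 41*(-48) = -1968)
w = 60 (w = ((-1 - 3)*3)*(-5) = -4*3*(-5) = -12*(-5) = 60)
E(P) = 60
-2967 + E(s) = -2967 + 60 = -2907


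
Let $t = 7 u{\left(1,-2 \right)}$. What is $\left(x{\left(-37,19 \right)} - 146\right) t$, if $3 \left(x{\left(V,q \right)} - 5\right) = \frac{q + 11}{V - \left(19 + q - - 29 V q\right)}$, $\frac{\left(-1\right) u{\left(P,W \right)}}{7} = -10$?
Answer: $- \frac{350837795}{5078} \approx -69090.0$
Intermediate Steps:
$u{\left(P,W \right)} = 70$ ($u{\left(P,W \right)} = \left(-7\right) \left(-10\right) = 70$)
$t = 490$ ($t = 7 \cdot 70 = 490$)
$x{\left(V,q \right)} = 5 + \frac{11 + q}{3 \left(-19 + V - q - 29 V q\right)}$ ($x{\left(V,q \right)} = 5 + \frac{\left(q + 11\right) \frac{1}{V - \left(19 + q - - 29 V q\right)}}{3} = 5 + \frac{\left(11 + q\right) \frac{1}{V - \left(19 + q + 29 V q\right)}}{3} = 5 + \frac{\left(11 + q\right) \frac{1}{-19 + V - q - 29 V q}}{3} = 5 + \frac{\frac{1}{-19 + V - q - 29 V q} \left(11 + q\right)}{3} = 5 + \frac{11 + q}{3 \left(-19 + V - q - 29 V q\right)}$)
$\left(x{\left(-37,19 \right)} - 146\right) t = \left(\frac{274 - -555 + 14 \cdot 19 + 435 \left(-37\right) 19}{3 \left(19 + 19 - -37 + 29 \left(-37\right) 19\right)} - 146\right) 490 = \left(\frac{274 + 555 + 266 - 305805}{3 \left(19 + 19 + 37 - 20387\right)} - 146\right) 490 = \left(\frac{1}{3} \frac{1}{-20312} \left(-304710\right) - 146\right) 490 = \left(\frac{1}{3} \left(- \frac{1}{20312}\right) \left(-304710\right) - 146\right) 490 = \left(\frac{50785}{10156} - 146\right) 490 = \left(- \frac{1431991}{10156}\right) 490 = - \frac{350837795}{5078}$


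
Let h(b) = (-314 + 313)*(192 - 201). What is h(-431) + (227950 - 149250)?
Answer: 78709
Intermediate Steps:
h(b) = 9 (h(b) = -1*(-9) = 9)
h(-431) + (227950 - 149250) = 9 + (227950 - 149250) = 9 + 78700 = 78709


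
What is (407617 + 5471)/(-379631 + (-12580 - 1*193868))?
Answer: -31776/45083 ≈ -0.70483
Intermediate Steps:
(407617 + 5471)/(-379631 + (-12580 - 1*193868)) = 413088/(-379631 + (-12580 - 193868)) = 413088/(-379631 - 206448) = 413088/(-586079) = 413088*(-1/586079) = -31776/45083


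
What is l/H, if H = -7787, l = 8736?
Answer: -672/599 ≈ -1.1219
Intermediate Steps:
l/H = 8736/(-7787) = 8736*(-1/7787) = -672/599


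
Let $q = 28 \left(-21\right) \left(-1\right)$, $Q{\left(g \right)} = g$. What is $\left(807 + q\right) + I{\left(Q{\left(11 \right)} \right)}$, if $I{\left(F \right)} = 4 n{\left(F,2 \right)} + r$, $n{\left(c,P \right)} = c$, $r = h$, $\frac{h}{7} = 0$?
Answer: $1439$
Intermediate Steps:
$h = 0$ ($h = 7 \cdot 0 = 0$)
$r = 0$
$q = 588$ ($q = \left(-588\right) \left(-1\right) = 588$)
$I{\left(F \right)} = 4 F$ ($I{\left(F \right)} = 4 F + 0 = 4 F$)
$\left(807 + q\right) + I{\left(Q{\left(11 \right)} \right)} = \left(807 + 588\right) + 4 \cdot 11 = 1395 + 44 = 1439$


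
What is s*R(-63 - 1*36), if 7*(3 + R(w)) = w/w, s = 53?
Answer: -1060/7 ≈ -151.43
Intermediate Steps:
R(w) = -20/7 (R(w) = -3 + (w/w)/7 = -3 + (1/7)*1 = -3 + 1/7 = -20/7)
s*R(-63 - 1*36) = 53*(-20/7) = -1060/7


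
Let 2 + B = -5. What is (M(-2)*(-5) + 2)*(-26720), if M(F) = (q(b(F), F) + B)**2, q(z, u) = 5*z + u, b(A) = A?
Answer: 48176160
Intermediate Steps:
q(z, u) = u + 5*z
B = -7 (B = -2 - 5 = -7)
M(F) = (-7 + 6*F)**2 (M(F) = ((F + 5*F) - 7)**2 = (6*F - 7)**2 = (-7 + 6*F)**2)
(M(-2)*(-5) + 2)*(-26720) = ((-7 + 6*(-2))**2*(-5) + 2)*(-26720) = ((-7 - 12)**2*(-5) + 2)*(-26720) = ((-19)**2*(-5) + 2)*(-26720) = (361*(-5) + 2)*(-26720) = (-1805 + 2)*(-26720) = -1803*(-26720) = 48176160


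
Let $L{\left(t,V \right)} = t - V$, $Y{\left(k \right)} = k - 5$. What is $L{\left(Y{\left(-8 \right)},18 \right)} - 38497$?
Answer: $-38528$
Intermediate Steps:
$Y{\left(k \right)} = -5 + k$ ($Y{\left(k \right)} = k - 5 = -5 + k$)
$L{\left(Y{\left(-8 \right)},18 \right)} - 38497 = \left(\left(-5 - 8\right) - 18\right) - 38497 = \left(-13 - 18\right) - 38497 = -31 - 38497 = -38528$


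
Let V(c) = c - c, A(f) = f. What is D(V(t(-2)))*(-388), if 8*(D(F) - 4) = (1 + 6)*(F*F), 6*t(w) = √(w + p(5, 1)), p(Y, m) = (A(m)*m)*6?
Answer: -1552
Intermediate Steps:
p(Y, m) = 6*m² (p(Y, m) = (m*m)*6 = m²*6 = 6*m²)
t(w) = √(6 + w)/6 (t(w) = √(w + 6*1²)/6 = √(w + 6*1)/6 = √(w + 6)/6 = √(6 + w)/6)
V(c) = 0
D(F) = 4 + 7*F²/8 (D(F) = 4 + ((1 + 6)*(F*F))/8 = 4 + (7*F²)/8 = 4 + 7*F²/8)
D(V(t(-2)))*(-388) = (4 + (7/8)*0²)*(-388) = (4 + (7/8)*0)*(-388) = (4 + 0)*(-388) = 4*(-388) = -1552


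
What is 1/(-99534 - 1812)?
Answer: -1/101346 ≈ -9.8672e-6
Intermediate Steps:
1/(-99534 - 1812) = 1/(-101346) = -1/101346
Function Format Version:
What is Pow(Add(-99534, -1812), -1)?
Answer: Rational(-1, 101346) ≈ -9.8672e-6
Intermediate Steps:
Pow(Add(-99534, -1812), -1) = Pow(-101346, -1) = Rational(-1, 101346)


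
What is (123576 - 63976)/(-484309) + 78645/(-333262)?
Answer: -57950896505/161401785958 ≈ -0.35905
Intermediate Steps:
(123576 - 63976)/(-484309) + 78645/(-333262) = 59600*(-1/484309) + 78645*(-1/333262) = -59600/484309 - 78645/333262 = -57950896505/161401785958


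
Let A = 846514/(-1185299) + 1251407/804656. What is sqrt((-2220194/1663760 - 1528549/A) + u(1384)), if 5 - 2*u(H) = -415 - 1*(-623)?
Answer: I*sqrt(202326635911338671983327314293195340802090)/333641652613953460 ≈ 1348.2*I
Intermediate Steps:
u(H) = -203/2 (u(H) = 5/2 - (-415 - 1*(-623))/2 = 5/2 - (-415 + 623)/2 = 5/2 - 1/2*208 = 5/2 - 104 = -203/2)
A = 802138896509/953757952144 (A = 846514*(-1/1185299) + 1251407*(1/804656) = -846514/1185299 + 1251407/804656 = 802138896509/953757952144 ≈ 0.84103)
sqrt((-2220194/1663760 - 1528549/A) + u(1384)) = sqrt((-2220194/1663760 - 1528549/802138896509/953757952144) - 203/2) = sqrt((-2220194*1/1663760 - 1528549*953757952144/802138896509) - 203/2) = sqrt((-1110097/831880 - 1457865763991759056/802138896509) - 203/2) = sqrt(-1212770262201447121456653/667283305227906920 - 203/2) = sqrt(-1212837991456927754009033/667283305227906920) = I*sqrt(202326635911338671983327314293195340802090)/333641652613953460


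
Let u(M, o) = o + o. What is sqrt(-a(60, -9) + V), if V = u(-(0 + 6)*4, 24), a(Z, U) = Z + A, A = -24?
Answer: 2*sqrt(3) ≈ 3.4641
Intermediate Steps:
a(Z, U) = -24 + Z (a(Z, U) = Z - 24 = -24 + Z)
u(M, o) = 2*o
V = 48 (V = 2*24 = 48)
sqrt(-a(60, -9) + V) = sqrt(-(-24 + 60) + 48) = sqrt(-1*36 + 48) = sqrt(-36 + 48) = sqrt(12) = 2*sqrt(3)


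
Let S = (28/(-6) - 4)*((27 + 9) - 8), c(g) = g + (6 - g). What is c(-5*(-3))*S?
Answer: -1456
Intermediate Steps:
c(g) = 6
S = -728/3 (S = (28*(-⅙) - 4)*(36 - 8) = (-14/3 - 4)*28 = -26/3*28 = -728/3 ≈ -242.67)
c(-5*(-3))*S = 6*(-728/3) = -1456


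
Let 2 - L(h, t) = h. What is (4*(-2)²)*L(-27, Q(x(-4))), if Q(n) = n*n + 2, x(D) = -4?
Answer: 464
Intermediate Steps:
Q(n) = 2 + n² (Q(n) = n² + 2 = 2 + n²)
L(h, t) = 2 - h
(4*(-2)²)*L(-27, Q(x(-4))) = (4*(-2)²)*(2 - 1*(-27)) = (4*4)*(2 + 27) = 16*29 = 464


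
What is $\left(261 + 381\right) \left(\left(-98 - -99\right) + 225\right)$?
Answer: $145092$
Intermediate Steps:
$\left(261 + 381\right) \left(\left(-98 - -99\right) + 225\right) = 642 \left(\left(-98 + 99\right) + 225\right) = 642 \left(1 + 225\right) = 642 \cdot 226 = 145092$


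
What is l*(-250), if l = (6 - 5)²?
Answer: -250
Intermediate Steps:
l = 1 (l = 1² = 1)
l*(-250) = 1*(-250) = -250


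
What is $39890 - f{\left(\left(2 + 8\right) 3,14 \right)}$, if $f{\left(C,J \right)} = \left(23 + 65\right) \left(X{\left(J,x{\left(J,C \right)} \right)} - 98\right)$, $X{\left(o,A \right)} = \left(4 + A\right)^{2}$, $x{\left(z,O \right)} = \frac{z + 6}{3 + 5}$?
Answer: $44796$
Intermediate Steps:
$x{\left(z,O \right)} = \frac{3}{4} + \frac{z}{8}$ ($x{\left(z,O \right)} = \frac{6 + z}{8} = \left(6 + z\right) \frac{1}{8} = \frac{3}{4} + \frac{z}{8}$)
$f{\left(C,J \right)} = -8624 + 88 \left(\frac{19}{4} + \frac{J}{8}\right)^{2}$ ($f{\left(C,J \right)} = \left(23 + 65\right) \left(\left(4 + \left(\frac{3}{4} + \frac{J}{8}\right)\right)^{2} - 98\right) = 88 \left(\left(\frac{19}{4} + \frac{J}{8}\right)^{2} - 98\right) = 88 \left(-98 + \left(\frac{19}{4} + \frac{J}{8}\right)^{2}\right) = -8624 + 88 \left(\frac{19}{4} + \frac{J}{8}\right)^{2}$)
$39890 - f{\left(\left(2 + 8\right) 3,14 \right)} = 39890 - \left(-8624 + \frac{11 \left(38 + 14\right)^{2}}{8}\right) = 39890 - \left(-8624 + \frac{11 \cdot 52^{2}}{8}\right) = 39890 - \left(-8624 + \frac{11}{8} \cdot 2704\right) = 39890 - \left(-8624 + 3718\right) = 39890 - -4906 = 39890 + 4906 = 44796$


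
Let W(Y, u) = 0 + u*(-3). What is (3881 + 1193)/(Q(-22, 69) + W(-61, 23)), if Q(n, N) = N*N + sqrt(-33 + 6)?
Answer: 7935736/7338297 - 5074*I*sqrt(3)/7338297 ≈ 1.0814 - 0.0011976*I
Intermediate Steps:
W(Y, u) = -3*u (W(Y, u) = 0 - 3*u = -3*u)
Q(n, N) = N**2 + 3*I*sqrt(3) (Q(n, N) = N**2 + sqrt(-27) = N**2 + 3*I*sqrt(3))
(3881 + 1193)/(Q(-22, 69) + W(-61, 23)) = (3881 + 1193)/((69**2 + 3*I*sqrt(3)) - 3*23) = 5074/((4761 + 3*I*sqrt(3)) - 69) = 5074/(4692 + 3*I*sqrt(3))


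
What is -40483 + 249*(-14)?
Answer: -43969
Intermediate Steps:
-40483 + 249*(-14) = -40483 - 3486 = -43969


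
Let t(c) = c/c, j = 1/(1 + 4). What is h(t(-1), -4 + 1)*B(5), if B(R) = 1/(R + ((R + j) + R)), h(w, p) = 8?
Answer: 10/19 ≈ 0.52632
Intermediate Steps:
j = 1/5 ≈ 0.20000
t(c) = 1
B(R) = 1/(1/5 + 3*R) (B(R) = 1/(R + ((R + 1/5) + R)) = 1/(R + ((1/5 + R) + R)) = 1/(R + (1/5 + 2*R)) = 1/(1/5 + 3*R))
h(t(-1), -4 + 1)*B(5) = 8*(5/(1 + 15*5)) = 8*(5/(1 + 75)) = 8*(5/76) = 10/19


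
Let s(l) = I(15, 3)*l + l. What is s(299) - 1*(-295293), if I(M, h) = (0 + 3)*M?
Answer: 309047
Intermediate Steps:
I(M, h) = 3*M
s(l) = 46*l (s(l) = (3*15)*l + l = 45*l + l = 46*l)
s(299) - 1*(-295293) = 46*299 - 1*(-295293) = 13754 + 295293 = 309047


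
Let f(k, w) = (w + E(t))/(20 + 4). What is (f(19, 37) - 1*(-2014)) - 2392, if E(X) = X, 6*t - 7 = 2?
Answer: -18067/48 ≈ -376.40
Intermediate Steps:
t = 3/2 (t = 7/6 + (⅙)*2 = 7/6 + ⅓ = 3/2 ≈ 1.5000)
f(k, w) = 1/16 + w/24 (f(k, w) = (w + 3/2)/(20 + 4) = (3/2 + w)/24 = (3/2 + w)*(1/24) = 1/16 + w/24)
(f(19, 37) - 1*(-2014)) - 2392 = ((1/16 + (1/24)*37) - 1*(-2014)) - 2392 = ((1/16 + 37/24) + 2014) - 2392 = (77/48 + 2014) - 2392 = 96749/48 - 2392 = -18067/48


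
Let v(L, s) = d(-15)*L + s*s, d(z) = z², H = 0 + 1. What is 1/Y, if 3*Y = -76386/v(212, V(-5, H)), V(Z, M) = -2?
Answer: -23852/12731 ≈ -1.8735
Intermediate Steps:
H = 1
v(L, s) = s² + 225*L (v(L, s) = (-15)²*L + s*s = 225*L + s² = s² + 225*L)
Y = -12731/23852 (Y = (-76386/((-2)² + 225*212))/3 = (-76386/(4 + 47700))/3 = (-76386/47704)/3 = (-76386*1/47704)/3 = (⅓)*(-38193/23852) = -12731/23852 ≈ -0.53375)
1/Y = 1/(-12731/23852) = -23852/12731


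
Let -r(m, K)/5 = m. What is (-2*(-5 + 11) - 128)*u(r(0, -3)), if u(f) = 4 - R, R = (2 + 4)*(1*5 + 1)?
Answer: 4480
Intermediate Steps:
R = 36 (R = 6*(5 + 1) = 6*6 = 36)
r(m, K) = -5*m
u(f) = -32 (u(f) = 4 - 1*36 = 4 - 36 = -32)
(-2*(-5 + 11) - 128)*u(r(0, -3)) = (-2*(-5 + 11) - 128)*(-32) = (-2*6 - 128)*(-32) = (-12 - 128)*(-32) = -140*(-32) = 4480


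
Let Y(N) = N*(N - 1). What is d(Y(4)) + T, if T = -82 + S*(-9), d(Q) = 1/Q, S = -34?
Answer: 2689/12 ≈ 224.08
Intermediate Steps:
Y(N) = N*(-1 + N)
T = 224 (T = -82 - 34*(-9) = -82 + 306 = 224)
d(Y(4)) + T = 1/(4*(-1 + 4)) + 224 = 1/(4*3) + 224 = 1/12 + 224 = 2689/12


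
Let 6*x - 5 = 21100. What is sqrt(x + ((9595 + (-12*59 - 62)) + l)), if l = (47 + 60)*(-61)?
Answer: sqrt(23262)/2 ≈ 76.259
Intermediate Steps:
x = 7035/2 (x = 5/6 + (1/6)*21100 = 5/6 + 10550/3 = 7035/2 ≈ 3517.5)
l = -6527 (l = 107*(-61) = -6527)
sqrt(x + ((9595 + (-12*59 - 62)) + l)) = sqrt(7035/2 + ((9595 + (-12*59 - 62)) - 6527)) = sqrt(7035/2 + ((9595 + (-708 - 62)) - 6527)) = sqrt(7035/2 + ((9595 - 770) - 6527)) = sqrt(7035/2 + (8825 - 6527)) = sqrt(7035/2 + 2298) = sqrt(11631/2) = sqrt(23262)/2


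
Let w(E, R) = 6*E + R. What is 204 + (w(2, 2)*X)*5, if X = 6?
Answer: 624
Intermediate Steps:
w(E, R) = R + 6*E
204 + (w(2, 2)*X)*5 = 204 + ((2 + 6*2)*6)*5 = 204 + ((2 + 12)*6)*5 = 204 + (14*6)*5 = 204 + 84*5 = 204 + 420 = 624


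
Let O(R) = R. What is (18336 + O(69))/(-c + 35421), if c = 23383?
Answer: 18405/12038 ≈ 1.5289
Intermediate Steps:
(18336 + O(69))/(-c + 35421) = (18336 + 69)/(-1*23383 + 35421) = 18405/(-23383 + 35421) = 18405/12038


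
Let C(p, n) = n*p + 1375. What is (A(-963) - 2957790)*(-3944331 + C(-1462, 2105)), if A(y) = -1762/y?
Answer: 19996744387263728/963 ≈ 2.0765e+13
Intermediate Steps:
C(p, n) = 1375 + n*p
(A(-963) - 2957790)*(-3944331 + C(-1462, 2105)) = (-1762/(-963) - 2957790)*(-3944331 + (1375 + 2105*(-1462))) = (-1762*(-1/963) - 2957790)*(-3944331 + (1375 - 3077510)) = (1762/963 - 2957790)*(-3944331 - 3076135) = -2848350008/963*(-7020466) = 19996744387263728/963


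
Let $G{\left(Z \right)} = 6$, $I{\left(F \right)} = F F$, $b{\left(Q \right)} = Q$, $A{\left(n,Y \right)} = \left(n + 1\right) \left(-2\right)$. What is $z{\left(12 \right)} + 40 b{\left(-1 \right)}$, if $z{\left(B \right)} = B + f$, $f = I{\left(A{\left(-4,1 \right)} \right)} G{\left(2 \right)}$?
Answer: $188$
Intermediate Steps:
$A{\left(n,Y \right)} = -2 - 2 n$ ($A{\left(n,Y \right)} = \left(1 + n\right) \left(-2\right) = -2 - 2 n$)
$I{\left(F \right)} = F^{2}$
$f = 216$ ($f = \left(-2 - -8\right)^{2} \cdot 6 = \left(-2 + 8\right)^{2} \cdot 6 = 6^{2} \cdot 6 = 36 \cdot 6 = 216$)
$z{\left(B \right)} = 216 + B$ ($z{\left(B \right)} = B + 216 = 216 + B$)
$z{\left(12 \right)} + 40 b{\left(-1 \right)} = \left(216 + 12\right) + 40 \left(-1\right) = 228 - 40 = 188$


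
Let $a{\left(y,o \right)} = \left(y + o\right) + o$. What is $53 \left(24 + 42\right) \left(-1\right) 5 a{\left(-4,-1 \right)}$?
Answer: $104940$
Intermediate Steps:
$a{\left(y,o \right)} = y + 2 o$ ($a{\left(y,o \right)} = \left(o + y\right) + o = y + 2 o$)
$53 \left(24 + 42\right) \left(-1\right) 5 a{\left(-4,-1 \right)} = 53 \left(24 + 42\right) \left(-1\right) 5 \left(-4 + 2 \left(-1\right)\right) = 53 \cdot 66 \left(- 5 \left(-4 - 2\right)\right) = 3498 \left(\left(-5\right) \left(-6\right)\right) = 3498 \cdot 30 = 104940$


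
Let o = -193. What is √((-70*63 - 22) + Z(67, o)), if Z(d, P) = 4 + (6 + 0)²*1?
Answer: 6*I*√122 ≈ 66.272*I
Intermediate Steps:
Z(d, P) = 40 (Z(d, P) = 4 + 6²*1 = 4 + 36*1 = 4 + 36 = 40)
√((-70*63 - 22) + Z(67, o)) = √((-70*63 - 22) + 40) = √((-4410 - 22) + 40) = √(-4432 + 40) = √(-4392) = 6*I*√122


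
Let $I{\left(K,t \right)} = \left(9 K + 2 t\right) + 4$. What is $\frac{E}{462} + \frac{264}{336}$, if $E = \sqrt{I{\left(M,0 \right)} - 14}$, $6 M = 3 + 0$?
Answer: $\frac{11}{14} + \frac{i \sqrt{22}}{924} \approx 0.78571 + 0.0050762 i$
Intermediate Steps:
$M = \frac{1}{2}$ ($M = \frac{3 + 0}{6} = \frac{1}{6} \cdot 3 = \frac{1}{2} \approx 0.5$)
$I{\left(K,t \right)} = 4 + 2 t + 9 K$ ($I{\left(K,t \right)} = \left(2 t + 9 K\right) + 4 = 4 + 2 t + 9 K$)
$E = \frac{i \sqrt{22}}{2}$ ($E = \sqrt{\left(4 + 2 \cdot 0 + 9 \cdot \frac{1}{2}\right) - 14} = \sqrt{\left(4 + 0 + \frac{9}{2}\right) - 14} = \sqrt{\frac{17}{2} - 14} = \sqrt{- \frac{11}{2}} = \frac{i \sqrt{22}}{2} \approx 2.3452 i$)
$\frac{E}{462} + \frac{264}{336} = \frac{\frac{1}{2} i \sqrt{22}}{462} + \frac{264}{336} = \frac{i \sqrt{22}}{2} \cdot \frac{1}{462} + 264 \cdot \frac{1}{336} = \frac{i \sqrt{22}}{924} + \frac{11}{14} = \frac{11}{14} + \frac{i \sqrt{22}}{924}$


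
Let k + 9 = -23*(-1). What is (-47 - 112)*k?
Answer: -2226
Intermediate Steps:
k = 14 (k = -9 - 23*(-1) = -9 + 23 = 14)
(-47 - 112)*k = (-47 - 112)*14 = -159*14 = -2226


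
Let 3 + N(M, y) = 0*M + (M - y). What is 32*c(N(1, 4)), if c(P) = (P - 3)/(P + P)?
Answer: 24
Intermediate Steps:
N(M, y) = -3 + M - y (N(M, y) = -3 + (0*M + (M - y)) = -3 + (0 + (M - y)) = -3 + (M - y) = -3 + M - y)
c(P) = (-3 + P)/(2*P) (c(P) = (-3 + P)/((2*P)) = (-3 + P)*(1/(2*P)) = (-3 + P)/(2*P))
32*c(N(1, 4)) = 32*((-3 + (-3 + 1 - 1*4))/(2*(-3 + 1 - 1*4))) = 32*((-3 + (-3 + 1 - 4))/(2*(-3 + 1 - 4))) = 32*((1/2)*(-3 - 6)/(-6)) = 32*((1/2)*(-1/6)*(-9)) = 32*(3/4) = 24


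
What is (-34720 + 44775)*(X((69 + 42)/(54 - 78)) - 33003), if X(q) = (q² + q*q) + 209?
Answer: -10538032145/32 ≈ -3.2931e+8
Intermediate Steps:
X(q) = 209 + 2*q² (X(q) = (q² + q²) + 209 = 2*q² + 209 = 209 + 2*q²)
(-34720 + 44775)*(X((69 + 42)/(54 - 78)) - 33003) = (-34720 + 44775)*((209 + 2*((69 + 42)/(54 - 78))²) - 33003) = 10055*((209 + 2*(111/(-24))²) - 33003) = 10055*((209 + 2*(111*(-1/24))²) - 33003) = 10055*((209 + 2*(-37/8)²) - 33003) = 10055*((209 + 2*(1369/64)) - 33003) = 10055*((209 + 1369/32) - 33003) = 10055*(8057/32 - 33003) = 10055*(-1048039/32) = -10538032145/32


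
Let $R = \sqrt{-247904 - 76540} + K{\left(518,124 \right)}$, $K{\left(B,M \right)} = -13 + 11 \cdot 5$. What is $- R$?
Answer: $-42 - 2 i \sqrt{81111} \approx -42.0 - 569.6 i$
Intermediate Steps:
$K{\left(B,M \right)} = 42$ ($K{\left(B,M \right)} = -13 + 55 = 42$)
$R = 42 + 2 i \sqrt{81111}$ ($R = \sqrt{-247904 - 76540} + 42 = \sqrt{-324444} + 42 = 2 i \sqrt{81111} + 42 = 42 + 2 i \sqrt{81111} \approx 42.0 + 569.6 i$)
$- R = - (42 + 2 i \sqrt{81111}) = -42 - 2 i \sqrt{81111}$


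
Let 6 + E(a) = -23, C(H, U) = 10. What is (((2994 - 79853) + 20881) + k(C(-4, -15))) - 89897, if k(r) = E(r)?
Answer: -145904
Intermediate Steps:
E(a) = -29 (E(a) = -6 - 23 = -29)
k(r) = -29
(((2994 - 79853) + 20881) + k(C(-4, -15))) - 89897 = (((2994 - 79853) + 20881) - 29) - 89897 = ((-76859 + 20881) - 29) - 89897 = (-55978 - 29) - 89897 = -56007 - 89897 = -145904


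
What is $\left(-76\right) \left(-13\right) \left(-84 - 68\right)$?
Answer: $-150176$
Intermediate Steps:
$\left(-76\right) \left(-13\right) \left(-84 - 68\right) = 988 \left(-84 - 68\right) = 988 \left(-152\right) = -150176$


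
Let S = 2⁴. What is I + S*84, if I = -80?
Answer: 1264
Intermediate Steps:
S = 16
I + S*84 = -80 + 16*84 = -80 + 1344 = 1264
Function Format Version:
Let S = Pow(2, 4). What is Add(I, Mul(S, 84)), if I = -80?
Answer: 1264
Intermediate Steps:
S = 16
Add(I, Mul(S, 84)) = Add(-80, Mul(16, 84)) = Add(-80, 1344) = 1264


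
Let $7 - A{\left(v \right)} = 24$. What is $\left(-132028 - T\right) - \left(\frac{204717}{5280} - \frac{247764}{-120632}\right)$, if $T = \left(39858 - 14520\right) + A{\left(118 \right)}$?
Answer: $- \frac{4176974888921}{26539040} \approx -1.5739 \cdot 10^{5}$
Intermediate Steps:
$A{\left(v \right)} = -17$ ($A{\left(v \right)} = 7 - 24 = -17$)
$T = 25321$ ($T = \left(39858 - 14520\right) - 17 = 25338 - 17 = 25321$)
$\left(-132028 - T\right) - \left(\frac{204717}{5280} - \frac{247764}{-120632}\right) = \left(-132028 - 25321\right) - \left(\frac{204717}{5280} - \frac{247764}{-120632}\right) = \left(-132028 - 25321\right) - \left(204717 \cdot \frac{1}{5280} - - \frac{61941}{30158}\right) = -157349 - \left(\frac{68239}{1760} + \frac{61941}{30158}\right) = -157349 - \frac{1083483961}{26539040} = - \frac{4176974888921}{26539040}$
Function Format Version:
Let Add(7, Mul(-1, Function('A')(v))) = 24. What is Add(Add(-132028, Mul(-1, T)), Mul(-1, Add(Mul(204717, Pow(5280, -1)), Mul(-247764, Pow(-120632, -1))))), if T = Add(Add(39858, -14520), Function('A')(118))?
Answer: Rational(-4176974888921, 26539040) ≈ -1.5739e+5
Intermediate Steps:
Function('A')(v) = -17 (Function('A')(v) = Add(7, Mul(-1, 24)) = Add(7, -24) = -17)
T = 25321 (T = Add(Add(39858, -14520), -17) = Add(25338, -17) = 25321)
Add(Add(-132028, Mul(-1, T)), Mul(-1, Add(Mul(204717, Pow(5280, -1)), Mul(-247764, Pow(-120632, -1))))) = Add(Add(-132028, Mul(-1, 25321)), Mul(-1, Add(Mul(204717, Pow(5280, -1)), Mul(-247764, Pow(-120632, -1))))) = Add(Add(-132028, -25321), Mul(-1, Add(Mul(204717, Rational(1, 5280)), Mul(-247764, Rational(-1, 120632))))) = Add(-157349, Mul(-1, Add(Rational(68239, 1760), Rational(61941, 30158)))) = Add(-157349, Mul(-1, Rational(1083483961, 26539040))) = Add(-157349, Rational(-1083483961, 26539040)) = Rational(-4176974888921, 26539040)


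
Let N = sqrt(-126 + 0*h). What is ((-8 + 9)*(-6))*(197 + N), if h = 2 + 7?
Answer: -1182 - 18*I*sqrt(14) ≈ -1182.0 - 67.35*I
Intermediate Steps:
h = 9
N = 3*I*sqrt(14) (N = sqrt(-126 + 0*9) = sqrt(-126 + 0) = sqrt(-126) = 3*I*sqrt(14) ≈ 11.225*I)
((-8 + 9)*(-6))*(197 + N) = ((-8 + 9)*(-6))*(197 + 3*I*sqrt(14)) = (1*(-6))*(197 + 3*I*sqrt(14)) = -6*(197 + 3*I*sqrt(14)) = -1182 - 18*I*sqrt(14)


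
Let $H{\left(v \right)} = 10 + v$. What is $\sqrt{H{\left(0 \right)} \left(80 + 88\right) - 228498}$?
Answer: $3 i \sqrt{25202} \approx 476.25 i$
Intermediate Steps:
$\sqrt{H{\left(0 \right)} \left(80 + 88\right) - 228498} = \sqrt{\left(10 + 0\right) \left(80 + 88\right) - 228498} = \sqrt{10 \cdot 168 - 228498} = \sqrt{1680 - 228498} = \sqrt{-226818} = 3 i \sqrt{25202}$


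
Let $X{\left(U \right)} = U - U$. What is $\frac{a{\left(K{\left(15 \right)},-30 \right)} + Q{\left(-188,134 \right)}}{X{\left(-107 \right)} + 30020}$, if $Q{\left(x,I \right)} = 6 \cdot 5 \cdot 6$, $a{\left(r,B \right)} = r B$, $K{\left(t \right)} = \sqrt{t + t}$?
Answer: $\frac{9}{1501} - \frac{3 \sqrt{30}}{3002} \approx 0.00052243$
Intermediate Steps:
$K{\left(t \right)} = \sqrt{2} \sqrt{t}$ ($K{\left(t \right)} = \sqrt{2 t} = \sqrt{2} \sqrt{t}$)
$X{\left(U \right)} = 0$
$a{\left(r,B \right)} = B r$
$Q{\left(x,I \right)} = 180$ ($Q{\left(x,I \right)} = 30 \cdot 6 = 180$)
$\frac{a{\left(K{\left(15 \right)},-30 \right)} + Q{\left(-188,134 \right)}}{X{\left(-107 \right)} + 30020} = \frac{- 30 \sqrt{2} \sqrt{15} + 180}{0 + 30020} = \frac{- 30 \sqrt{30} + 180}{30020} = \left(180 - 30 \sqrt{30}\right) \frac{1}{30020} = \frac{9}{1501} - \frac{3 \sqrt{30}}{3002}$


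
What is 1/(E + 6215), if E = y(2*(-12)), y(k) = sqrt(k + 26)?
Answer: 6215/38626223 - sqrt(2)/38626223 ≈ 0.00016086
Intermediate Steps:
y(k) = sqrt(26 + k)
E = sqrt(2) (E = sqrt(26 + 2*(-12)) = sqrt(26 - 24) = sqrt(2) ≈ 1.4142)
1/(E + 6215) = 1/(sqrt(2) + 6215) = 1/(6215 + sqrt(2))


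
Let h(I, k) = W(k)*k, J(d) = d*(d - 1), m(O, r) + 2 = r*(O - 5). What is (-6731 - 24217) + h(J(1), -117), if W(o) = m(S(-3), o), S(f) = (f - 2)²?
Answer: 243066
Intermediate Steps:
S(f) = (-2 + f)²
m(O, r) = -2 + r*(-5 + O) (m(O, r) = -2 + r*(O - 5) = -2 + r*(-5 + O))
W(o) = -2 + 20*o (W(o) = -2 - 5*o + (-2 - 3)²*o = -2 - 5*o + (-5)²*o = -2 - 5*o + 25*o = -2 + 20*o)
J(d) = d*(-1 + d)
h(I, k) = k*(-2 + 20*k) (h(I, k) = (-2 + 20*k)*k = k*(-2 + 20*k))
(-6731 - 24217) + h(J(1), -117) = (-6731 - 24217) + 2*(-117)*(-1 + 10*(-117)) = -30948 + 2*(-117)*(-1 - 1170) = -30948 + 2*(-117)*(-1171) = -30948 + 274014 = 243066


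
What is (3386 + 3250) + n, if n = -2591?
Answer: 4045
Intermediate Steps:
(3386 + 3250) + n = (3386 + 3250) - 2591 = 6636 - 2591 = 4045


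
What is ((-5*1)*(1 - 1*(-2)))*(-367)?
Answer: 5505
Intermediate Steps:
((-5*1)*(1 - 1*(-2)))*(-367) = -5*(1 + 2)*(-367) = -5*3*(-367) = -15*(-367) = 5505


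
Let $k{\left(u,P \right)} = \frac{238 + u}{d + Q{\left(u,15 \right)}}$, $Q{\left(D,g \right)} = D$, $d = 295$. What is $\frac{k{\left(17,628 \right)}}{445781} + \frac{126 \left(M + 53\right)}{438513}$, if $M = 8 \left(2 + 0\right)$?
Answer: $\frac{134367251687}{6776666473304} \approx 0.019828$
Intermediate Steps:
$k{\left(u,P \right)} = \frac{238 + u}{295 + u}$
$M = 16$ ($M = 8 \cdot 2 = 16$)
$\frac{k{\left(17,628 \right)}}{445781} + \frac{126 \left(M + 53\right)}{438513} = \frac{\frac{1}{295 + 17} \left(238 + 17\right)}{445781} + \frac{126 \left(16 + 53\right)}{438513} = \frac{1}{312} \cdot 255 \cdot \frac{1}{445781} + 126 \cdot 69 \cdot \frac{1}{438513} = \frac{1}{312} \cdot 255 \cdot \frac{1}{445781} + 8694 \cdot \frac{1}{438513} = \frac{85}{104} \cdot \frac{1}{445781} + \frac{2898}{146171} = \frac{85}{46361224} + \frac{2898}{146171} = \frac{134367251687}{6776666473304}$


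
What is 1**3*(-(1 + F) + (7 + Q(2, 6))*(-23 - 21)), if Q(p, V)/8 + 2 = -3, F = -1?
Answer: 1452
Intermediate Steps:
Q(p, V) = -40 (Q(p, V) = -16 + 8*(-3) = -16 - 24 = -40)
1**3*(-(1 + F) + (7 + Q(2, 6))*(-23 - 21)) = 1**3*(-(1 - 1) + (7 - 40)*(-23 - 21)) = 1*(-1*0 - 33*(-44)) = 1*(0 + 1452) = 1*1452 = 1452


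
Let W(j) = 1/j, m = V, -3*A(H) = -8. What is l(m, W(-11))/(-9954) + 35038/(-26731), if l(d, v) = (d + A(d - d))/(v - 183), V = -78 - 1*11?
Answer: -301047705029/229665374244 ≈ -1.3108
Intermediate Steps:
A(H) = 8/3 (A(H) = -1/3*(-8) = 8/3)
V = -89 (V = -78 - 11 = -89)
m = -89
l(d, v) = (8/3 + d)/(-183 + v) (l(d, v) = (d + 8/3)/(v - 183) = (8/3 + d)/(-183 + v))
l(m, W(-11))/(-9954) + 35038/(-26731) = ((8/3 - 89)/(-183 + 1/(-11)))/(-9954) + 35038/(-26731) = (-259/3/(-183 - 1/11))*(-1/9954) + 35038*(-1/26731) = (-259/3/(-2014/11))*(-1/9954) - 35038/26731 = -11/2014*(-259/3)*(-1/9954) - 35038/26731 = (2849/6042)*(-1/9954) - 35038/26731 = -407/8591724 - 35038/26731 = -301047705029/229665374244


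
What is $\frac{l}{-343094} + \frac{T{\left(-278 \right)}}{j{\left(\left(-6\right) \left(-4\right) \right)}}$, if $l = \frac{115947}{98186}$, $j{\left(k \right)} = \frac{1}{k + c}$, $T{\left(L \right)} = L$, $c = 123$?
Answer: $- \frac{1376654065277091}{33687027484} \approx -40866.0$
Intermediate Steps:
$j{\left(k \right)} = \frac{1}{123 + k}$ ($j{\left(k \right)} = \frac{1}{k + 123} = \frac{1}{123 + k}$)
$l = \frac{115947}{98186}$ ($l = 115947 \cdot \frac{1}{98186} = \frac{115947}{98186} \approx 1.1809$)
$\frac{l}{-343094} + \frac{T{\left(-278 \right)}}{j{\left(\left(-6\right) \left(-4\right) \right)}} = \frac{115947}{98186 \left(-343094\right)} - \frac{278}{\frac{1}{123 - -24}} = \frac{115947}{98186} \left(- \frac{1}{343094}\right) - \frac{278}{\frac{1}{123 + 24}} = - \frac{115947}{33687027484} - \frac{278}{\frac{1}{147}} = - \frac{115947}{33687027484} - 278 \frac{1}{\frac{1}{147}} = - \frac{115947}{33687027484} - 40866 = - \frac{1376654065277091}{33687027484}$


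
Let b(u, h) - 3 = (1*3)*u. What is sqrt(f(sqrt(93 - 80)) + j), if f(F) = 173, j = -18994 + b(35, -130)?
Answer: I*sqrt(18713) ≈ 136.8*I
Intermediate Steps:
b(u, h) = 3 + 3*u (b(u, h) = 3 + (1*3)*u = 3 + 3*u)
j = -18886 (j = -18994 + (3 + 3*35) = -18994 + (3 + 105) = -18994 + 108 = -18886)
sqrt(f(sqrt(93 - 80)) + j) = sqrt(173 - 18886) = sqrt(-18713) = I*sqrt(18713)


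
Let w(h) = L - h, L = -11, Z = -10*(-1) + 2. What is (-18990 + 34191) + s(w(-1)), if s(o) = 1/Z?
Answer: 182413/12 ≈ 15201.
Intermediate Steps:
Z = 12 (Z = 10 + 2 = 12)
w(h) = -11 - h
s(o) = 1/12
(-18990 + 34191) + s(w(-1)) = (-18990 + 34191) + 1/12 = 15201 + 1/12 = 182413/12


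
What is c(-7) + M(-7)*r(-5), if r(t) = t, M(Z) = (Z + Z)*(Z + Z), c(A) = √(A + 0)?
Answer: -980 + I*√7 ≈ -980.0 + 2.6458*I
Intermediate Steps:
c(A) = √A
M(Z) = 4*Z² (M(Z) = (2*Z)*(2*Z) = 4*Z²)
c(-7) + M(-7)*r(-5) = √(-7) + (4*(-7)²)*(-5) = I*√7 + (4*49)*(-5) = I*√7 + 196*(-5) = I*√7 - 980 = -980 + I*√7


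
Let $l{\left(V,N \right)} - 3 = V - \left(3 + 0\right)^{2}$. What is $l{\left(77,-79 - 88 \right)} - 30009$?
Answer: $-29938$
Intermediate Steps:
$l{\left(V,N \right)} = -6 + V$ ($l{\left(V,N \right)} = 3 + \left(V - \left(3 + 0\right)^{2}\right) = 3 + \left(V - 3^{2}\right) = 3 + \left(V - 9\right) = 3 + \left(-9 + V\right) = -6 + V$)
$l{\left(77,-79 - 88 \right)} - 30009 = \left(-6 + 77\right) - 30009 = 71 - 30009 = -29938$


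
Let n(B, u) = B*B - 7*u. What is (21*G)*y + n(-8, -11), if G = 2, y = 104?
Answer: 4509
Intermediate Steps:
n(B, u) = B² - 7*u
(21*G)*y + n(-8, -11) = (21*2)*104 + ((-8)² - 7*(-11)) = 42*104 + (64 + 77) = 4368 + 141 = 4509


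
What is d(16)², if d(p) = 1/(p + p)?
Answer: 1/1024 ≈ 0.00097656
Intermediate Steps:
d(p) = 1/(2*p)
d(16)² = ((½)/16)² = ((½)*(1/16))² = (1/32)² = 1/1024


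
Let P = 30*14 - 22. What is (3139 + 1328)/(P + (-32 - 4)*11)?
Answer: 4467/2 ≈ 2233.5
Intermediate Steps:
P = 398 (P = 420 - 22 = 398)
(3139 + 1328)/(P + (-32 - 4)*11) = (3139 + 1328)/(398 + (-32 - 4)*11) = 4467/(398 - 36*11) = 4467/(398 - 396) = 4467/2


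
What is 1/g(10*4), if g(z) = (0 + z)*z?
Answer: 1/1600 ≈ 0.00062500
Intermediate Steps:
g(z) = z² (g(z) = z*z = z²)
1/g(10*4) = 1/((10*4)²) = 1/(40²) = 1/1600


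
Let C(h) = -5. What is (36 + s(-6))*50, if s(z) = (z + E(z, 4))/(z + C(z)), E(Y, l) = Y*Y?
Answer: 18300/11 ≈ 1663.6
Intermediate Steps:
E(Y, l) = Y²
s(z) = (z + z²)/(-5 + z) (s(z) = (z + z²)/(z - 5) = (z + z²)/(-5 + z))
(36 + s(-6))*50 = (36 - 6*(1 - 6)/(-5 - 6))*50 = (36 - 6*(-5)/(-11))*50 = (36 - 6*(-1/11)*(-5))*50 = (36 - 30/11)*50 = (366/11)*50 = 18300/11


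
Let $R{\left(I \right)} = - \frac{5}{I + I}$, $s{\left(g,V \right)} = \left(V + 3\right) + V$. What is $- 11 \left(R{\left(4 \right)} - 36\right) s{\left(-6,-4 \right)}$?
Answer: $- \frac{16115}{8} \approx -2014.4$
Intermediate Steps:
$s{\left(g,V \right)} = 3 + 2 V$ ($s{\left(g,V \right)} = \left(3 + V\right) + V = 3 + 2 V$)
$R{\left(I \right)} = - \frac{5}{2 I}$
$- 11 \left(R{\left(4 \right)} - 36\right) s{\left(-6,-4 \right)} = - 11 \left(- \frac{5}{2 \cdot 4} - 36\right) \left(3 + 2 \left(-4\right)\right) = - 11 \left(\left(- \frac{5}{2}\right) \frac{1}{4} - 36\right) \left(3 - 8\right) = - 11 \left(- \frac{5}{8} - 36\right) \left(-5\right) = - 11 \left(\left(- \frac{293}{8}\right) \left(-5\right)\right) = \left(-11\right) \frac{1465}{8} = - \frac{16115}{8}$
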